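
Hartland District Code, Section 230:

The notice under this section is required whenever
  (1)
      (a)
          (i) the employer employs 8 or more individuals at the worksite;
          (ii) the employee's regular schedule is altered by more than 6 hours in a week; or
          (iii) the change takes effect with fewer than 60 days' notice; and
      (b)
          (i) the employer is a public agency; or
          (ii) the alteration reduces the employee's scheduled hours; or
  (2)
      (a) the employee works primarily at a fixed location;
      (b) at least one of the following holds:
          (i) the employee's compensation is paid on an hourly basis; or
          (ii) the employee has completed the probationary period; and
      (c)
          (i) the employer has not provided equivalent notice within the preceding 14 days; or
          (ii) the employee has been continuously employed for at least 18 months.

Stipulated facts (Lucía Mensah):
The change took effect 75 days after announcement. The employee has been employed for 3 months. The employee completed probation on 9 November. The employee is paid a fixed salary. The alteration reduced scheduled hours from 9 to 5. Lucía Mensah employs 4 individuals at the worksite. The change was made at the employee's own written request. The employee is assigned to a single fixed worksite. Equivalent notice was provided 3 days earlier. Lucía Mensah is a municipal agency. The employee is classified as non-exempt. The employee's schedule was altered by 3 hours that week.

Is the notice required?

No — not required.

(i) ≥ 8 at site — fails.
(ii) schedule shift > 6h — fails.
(iii) < 60 days' notice — fails.
So (a) is not satisfied (F OR F OR F).
(i) public agency — met.
(ii) hours reduced — holds.
(b): T OR T → true.
(1) = F AND T = false.
(a) fixed location — satisfied.
(i) hourly-paid — not met.
(ii) past probation — satisfied.
(b): F OR T → true.
(i) no recent notice — not satisfied.
(ii) tenure ≥ 18 mo. — not met.
(c) = F OR F = false.
(2) = T AND T AND F = false.
So Overall is not satisfied (F OR F).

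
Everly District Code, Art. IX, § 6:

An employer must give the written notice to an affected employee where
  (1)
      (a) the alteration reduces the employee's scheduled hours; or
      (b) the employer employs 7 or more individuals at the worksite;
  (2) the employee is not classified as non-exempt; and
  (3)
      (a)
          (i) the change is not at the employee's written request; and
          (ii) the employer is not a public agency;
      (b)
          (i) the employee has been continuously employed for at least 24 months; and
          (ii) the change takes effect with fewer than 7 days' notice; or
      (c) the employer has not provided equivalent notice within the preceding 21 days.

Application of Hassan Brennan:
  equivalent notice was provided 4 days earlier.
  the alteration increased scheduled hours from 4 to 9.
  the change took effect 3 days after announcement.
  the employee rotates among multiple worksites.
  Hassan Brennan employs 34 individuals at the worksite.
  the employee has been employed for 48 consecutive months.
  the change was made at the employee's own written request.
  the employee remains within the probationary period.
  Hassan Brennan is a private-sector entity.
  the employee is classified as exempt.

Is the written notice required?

(a) hours reduced — fails.
(b) ≥ 7 at site — holds.
So (1) is satisfied (F OR T).
(2) not (non-exempt) — satisfied.
(i) not employee-requested — fails.
(ii) not (public agency) — holds.
(a): F AND T → false.
(i) tenure ≥ 24 mo. — holds.
(ii) < 7 days' notice — holds.
(b) = T AND T = true.
(c) no recent notice — not met.
(3) = F OR T OR F = true.
So Overall is satisfied (T AND T AND T).

Yes — required.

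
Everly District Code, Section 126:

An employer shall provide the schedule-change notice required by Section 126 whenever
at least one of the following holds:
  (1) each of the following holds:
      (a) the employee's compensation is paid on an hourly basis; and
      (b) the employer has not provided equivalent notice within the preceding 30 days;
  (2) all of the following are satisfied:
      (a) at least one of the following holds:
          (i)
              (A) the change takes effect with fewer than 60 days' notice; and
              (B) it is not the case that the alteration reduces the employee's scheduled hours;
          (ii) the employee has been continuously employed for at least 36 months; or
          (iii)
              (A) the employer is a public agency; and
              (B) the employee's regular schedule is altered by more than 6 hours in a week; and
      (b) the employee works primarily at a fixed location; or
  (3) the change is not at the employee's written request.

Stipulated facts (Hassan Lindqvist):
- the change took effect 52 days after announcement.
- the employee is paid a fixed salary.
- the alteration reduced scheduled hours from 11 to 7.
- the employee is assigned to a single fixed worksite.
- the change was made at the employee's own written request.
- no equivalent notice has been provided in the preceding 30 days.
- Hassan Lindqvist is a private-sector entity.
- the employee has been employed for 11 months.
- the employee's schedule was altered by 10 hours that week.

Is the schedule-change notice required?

No — not required.

(a) hourly-paid — not met.
(b) no recent notice — met.
(1): F AND T → false.
(A) < 60 days' notice — satisfied.
(B) not (hours reduced) — fails.
(i): T AND F → false.
(ii) tenure ≥ 36 mo. — not met.
(A) public agency — fails.
(B) schedule shift > 6h — met.
So (iii) is not satisfied (F AND T).
(a) = F OR F OR F = false.
(b) fixed location — holds.
(2) = F AND T = false.
(3) not employee-requested — not met.
Overall: F OR F OR F → false.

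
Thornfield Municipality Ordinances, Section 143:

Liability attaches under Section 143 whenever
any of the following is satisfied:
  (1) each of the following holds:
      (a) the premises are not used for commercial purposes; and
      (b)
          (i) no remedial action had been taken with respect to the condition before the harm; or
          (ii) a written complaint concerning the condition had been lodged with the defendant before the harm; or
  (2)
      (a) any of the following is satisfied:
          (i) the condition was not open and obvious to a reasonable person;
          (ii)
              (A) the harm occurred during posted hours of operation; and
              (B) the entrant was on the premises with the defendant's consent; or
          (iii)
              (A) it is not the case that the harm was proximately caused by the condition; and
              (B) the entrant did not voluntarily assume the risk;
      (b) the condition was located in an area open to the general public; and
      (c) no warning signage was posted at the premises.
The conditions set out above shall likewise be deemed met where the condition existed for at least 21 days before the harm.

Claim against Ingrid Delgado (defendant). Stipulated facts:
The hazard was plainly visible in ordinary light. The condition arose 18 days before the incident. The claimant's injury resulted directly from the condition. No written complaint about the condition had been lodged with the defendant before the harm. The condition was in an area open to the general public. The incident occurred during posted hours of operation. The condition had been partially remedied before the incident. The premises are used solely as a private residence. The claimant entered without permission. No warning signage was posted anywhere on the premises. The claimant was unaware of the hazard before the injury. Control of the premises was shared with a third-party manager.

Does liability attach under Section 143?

(a) not (commercial use) — satisfied.
(i) no remedial action — not met.
(ii) complaint lodged — fails.
So (b) is not satisfied (F OR F).
So (1) is not satisfied (T AND F).
(i) not open/obvious — not met.
(A) during posted hours — holds.
(B) consent to enter — not satisfied.
So (ii) is not satisfied (T AND F).
(A) not (proximate cause) — not met.
(B) no assumed risk — holds.
So (iii) is not satisfied (F AND T).
So (a) is not satisfied (F OR F OR F).
(b) public area — holds.
(c) no signage posted — satisfied.
So (2) is not satisfied (F AND T AND T).
Overall: F OR F → false.
Exception (condition ≥21 days old) — not satisfied.
Result: main false OR exception false → false.

No — not liable.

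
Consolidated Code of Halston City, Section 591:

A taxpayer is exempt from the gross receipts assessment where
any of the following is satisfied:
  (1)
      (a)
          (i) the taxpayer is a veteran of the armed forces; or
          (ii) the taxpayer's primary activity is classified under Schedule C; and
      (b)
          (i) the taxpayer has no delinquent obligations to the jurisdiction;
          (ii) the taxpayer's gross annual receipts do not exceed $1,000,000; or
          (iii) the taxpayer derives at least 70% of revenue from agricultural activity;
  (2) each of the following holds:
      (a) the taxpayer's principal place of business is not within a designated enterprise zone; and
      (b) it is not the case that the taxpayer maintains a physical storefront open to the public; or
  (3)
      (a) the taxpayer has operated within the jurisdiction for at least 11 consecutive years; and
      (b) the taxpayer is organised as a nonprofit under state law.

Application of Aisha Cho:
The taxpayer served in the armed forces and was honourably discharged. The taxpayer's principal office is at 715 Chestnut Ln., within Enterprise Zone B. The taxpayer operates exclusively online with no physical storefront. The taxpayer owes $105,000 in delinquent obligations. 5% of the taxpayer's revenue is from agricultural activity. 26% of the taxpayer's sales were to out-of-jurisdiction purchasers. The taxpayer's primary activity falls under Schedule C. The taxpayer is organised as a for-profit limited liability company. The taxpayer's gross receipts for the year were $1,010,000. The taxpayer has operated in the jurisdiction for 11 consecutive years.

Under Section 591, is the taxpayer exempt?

(i) veteran — satisfied.
(ii) Schedule C activity — satisfied.
(a): T OR T → true.
(i) no delinquency — fails.
(ii) receipts ≤ $1,000,000 — not satisfied.
(iii) ≥70% agricultural — not satisfied.
So (b) is not satisfied (F OR F OR F).
So (1) is not satisfied (T AND F).
(a) not (in enterprise zone) — fails.
(b) not (has storefront) — holds.
So (2) is not satisfied (F AND T).
(a) ≥ 11 yrs in jurisdiction — satisfied.
(b) nonprofit — not satisfied.
(3) = T AND F = false.
So Overall is not satisfied (F OR F OR F).

No — not exempt.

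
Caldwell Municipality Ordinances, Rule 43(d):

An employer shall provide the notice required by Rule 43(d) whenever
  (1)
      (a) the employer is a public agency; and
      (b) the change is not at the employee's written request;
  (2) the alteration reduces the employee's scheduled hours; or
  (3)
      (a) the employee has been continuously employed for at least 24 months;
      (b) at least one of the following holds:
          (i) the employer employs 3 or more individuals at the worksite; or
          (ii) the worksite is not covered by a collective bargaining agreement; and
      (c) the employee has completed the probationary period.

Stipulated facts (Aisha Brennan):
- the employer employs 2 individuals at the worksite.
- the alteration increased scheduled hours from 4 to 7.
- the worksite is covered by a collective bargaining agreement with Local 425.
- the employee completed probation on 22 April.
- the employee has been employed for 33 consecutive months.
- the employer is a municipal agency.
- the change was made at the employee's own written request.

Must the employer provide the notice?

No — not required.

(a) public agency — satisfied.
(b) not employee-requested — not satisfied.
(1): T AND F → false.
(2) hours reduced — fails.
(a) tenure ≥ 24 mo. — met.
(i) ≥ 3 at site — not satisfied.
(ii) no CBA — fails.
(b) = F OR F = false.
(c) past probation — met.
(3) = T AND F AND T = false.
Overall = F OR F OR F = false.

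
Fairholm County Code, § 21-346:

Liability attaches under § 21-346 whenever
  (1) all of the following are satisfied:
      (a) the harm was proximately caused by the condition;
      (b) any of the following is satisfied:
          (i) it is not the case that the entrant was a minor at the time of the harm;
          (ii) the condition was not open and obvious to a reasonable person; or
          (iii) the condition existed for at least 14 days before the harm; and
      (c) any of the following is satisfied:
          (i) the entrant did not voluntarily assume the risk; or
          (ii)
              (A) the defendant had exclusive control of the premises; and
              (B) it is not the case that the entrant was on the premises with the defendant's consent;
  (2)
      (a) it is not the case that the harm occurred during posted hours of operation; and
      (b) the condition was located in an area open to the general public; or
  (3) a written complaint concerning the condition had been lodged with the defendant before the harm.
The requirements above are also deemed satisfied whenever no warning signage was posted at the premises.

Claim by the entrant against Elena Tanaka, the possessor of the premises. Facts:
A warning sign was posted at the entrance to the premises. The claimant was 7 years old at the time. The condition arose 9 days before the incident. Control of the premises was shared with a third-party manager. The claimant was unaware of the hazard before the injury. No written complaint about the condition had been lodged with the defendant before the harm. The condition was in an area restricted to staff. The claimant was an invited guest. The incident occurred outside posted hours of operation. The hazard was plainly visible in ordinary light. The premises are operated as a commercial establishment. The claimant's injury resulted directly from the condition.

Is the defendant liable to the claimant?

No — not liable.

(a) proximate cause — satisfied.
(i) not (entrant a minor) — not satisfied.
(ii) not open/obvious — fails.
(iii) condition ≥14 days old — not satisfied.
So (b) is not satisfied (F OR F OR F).
(i) no assumed risk — satisfied.
(A) exclusive control — not met.
(B) not (consent to enter) — not met.
(ii): F AND F → false.
So (c) is satisfied (T OR F).
(1): T AND F AND T → false.
(a) not (during posted hours) — satisfied.
(b) public area — not met.
(2): T AND F → false.
(3) complaint lodged — fails.
So Overall is not satisfied (F OR F OR F).
Exception (no signage posted) — not satisfied.
Result: main false OR exception false → false.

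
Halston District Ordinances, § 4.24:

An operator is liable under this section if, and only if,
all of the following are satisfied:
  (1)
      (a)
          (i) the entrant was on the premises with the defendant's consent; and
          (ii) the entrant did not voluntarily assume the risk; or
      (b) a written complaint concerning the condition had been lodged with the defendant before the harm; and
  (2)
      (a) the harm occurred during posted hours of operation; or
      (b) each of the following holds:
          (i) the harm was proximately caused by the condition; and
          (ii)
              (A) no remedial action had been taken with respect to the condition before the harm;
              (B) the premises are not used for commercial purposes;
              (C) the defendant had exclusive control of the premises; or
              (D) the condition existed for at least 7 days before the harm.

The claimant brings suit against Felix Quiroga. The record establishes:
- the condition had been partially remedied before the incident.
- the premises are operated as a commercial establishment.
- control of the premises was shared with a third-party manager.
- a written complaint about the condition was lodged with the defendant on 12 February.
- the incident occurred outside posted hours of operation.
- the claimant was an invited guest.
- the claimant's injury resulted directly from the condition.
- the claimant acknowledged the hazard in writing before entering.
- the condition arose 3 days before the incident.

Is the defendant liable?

(i) consent to enter — holds.
(ii) no assumed risk — not met.
(a) = T AND F = false.
(b) complaint lodged — satisfied.
(1) = F OR T = true.
(a) during posted hours — not met.
(i) proximate cause — met.
(A) no remedial action — not met.
(B) not (commercial use) — not met.
(C) exclusive control — not satisfied.
(D) condition ≥7 days old — not satisfied.
So (ii) is not satisfied (F OR F OR F OR F).
(b) = T AND F = false.
(2): F OR F → false.
Overall = T AND F = false.

No — not liable.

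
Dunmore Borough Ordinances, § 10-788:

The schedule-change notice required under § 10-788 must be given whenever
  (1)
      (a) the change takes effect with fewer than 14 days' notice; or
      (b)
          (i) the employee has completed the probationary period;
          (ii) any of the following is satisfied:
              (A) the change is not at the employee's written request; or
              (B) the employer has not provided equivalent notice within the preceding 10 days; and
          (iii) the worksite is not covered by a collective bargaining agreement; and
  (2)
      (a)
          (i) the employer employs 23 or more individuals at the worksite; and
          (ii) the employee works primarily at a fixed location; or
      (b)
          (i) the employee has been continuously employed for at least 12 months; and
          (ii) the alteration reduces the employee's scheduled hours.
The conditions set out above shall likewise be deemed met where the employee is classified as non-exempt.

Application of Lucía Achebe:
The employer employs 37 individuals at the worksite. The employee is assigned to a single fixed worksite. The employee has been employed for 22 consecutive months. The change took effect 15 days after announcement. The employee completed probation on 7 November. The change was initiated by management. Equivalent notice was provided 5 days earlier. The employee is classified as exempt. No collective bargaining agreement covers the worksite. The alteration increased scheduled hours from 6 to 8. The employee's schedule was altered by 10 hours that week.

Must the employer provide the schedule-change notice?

Yes — required.

(a) < 14 days' notice — fails.
(i) past probation — satisfied.
(A) not employee-requested — satisfied.
(B) no recent notice — not satisfied.
(ii): T OR F → true.
(iii) no CBA — holds.
So (b) is satisfied (T AND T AND T).
(1) = F OR T = true.
(i) ≥ 23 at site — satisfied.
(ii) fixed location — satisfied.
So (a) is satisfied (T AND T).
(i) tenure ≥ 12 mo. — holds.
(ii) hours reduced — not met.
So (b) is not satisfied (T AND F).
(2) = T OR F = true.
Overall = T AND T = true.
Exception (non-exempt) — not satisfied.
Result: main true OR exception false → true.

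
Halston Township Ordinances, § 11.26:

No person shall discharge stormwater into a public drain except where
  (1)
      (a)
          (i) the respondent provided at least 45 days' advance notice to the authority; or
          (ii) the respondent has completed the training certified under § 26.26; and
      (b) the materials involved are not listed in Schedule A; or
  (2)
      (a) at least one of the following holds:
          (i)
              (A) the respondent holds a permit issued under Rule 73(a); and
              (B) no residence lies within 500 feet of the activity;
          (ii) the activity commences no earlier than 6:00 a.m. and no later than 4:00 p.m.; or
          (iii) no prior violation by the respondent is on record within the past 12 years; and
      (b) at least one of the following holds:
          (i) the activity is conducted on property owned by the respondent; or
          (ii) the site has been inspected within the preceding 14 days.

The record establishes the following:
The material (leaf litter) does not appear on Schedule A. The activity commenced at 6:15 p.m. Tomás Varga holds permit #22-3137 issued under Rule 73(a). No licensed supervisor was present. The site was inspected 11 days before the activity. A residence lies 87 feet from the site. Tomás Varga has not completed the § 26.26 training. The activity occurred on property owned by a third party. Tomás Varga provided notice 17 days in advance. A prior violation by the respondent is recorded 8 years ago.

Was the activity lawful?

(i) ≥45 days' notice — fails.
(ii) training certified — fails.
(a) = F OR F = false.
(b) not (Schedule A material) — met.
(1) = F AND T = false.
(A) holds permit — holds.
(B) no residence in 500 ft — not met.
So (i) is not satisfied (T AND F).
(ii) start within hours — not met.
(iii) no prior violation — not met.
(a) = F OR F OR F = false.
(i) own property — not satisfied.
(ii) site inspected — holds.
(b): F OR T → true.
(2) = F AND T = false.
So Overall is not satisfied (F OR F).

No — unlawful.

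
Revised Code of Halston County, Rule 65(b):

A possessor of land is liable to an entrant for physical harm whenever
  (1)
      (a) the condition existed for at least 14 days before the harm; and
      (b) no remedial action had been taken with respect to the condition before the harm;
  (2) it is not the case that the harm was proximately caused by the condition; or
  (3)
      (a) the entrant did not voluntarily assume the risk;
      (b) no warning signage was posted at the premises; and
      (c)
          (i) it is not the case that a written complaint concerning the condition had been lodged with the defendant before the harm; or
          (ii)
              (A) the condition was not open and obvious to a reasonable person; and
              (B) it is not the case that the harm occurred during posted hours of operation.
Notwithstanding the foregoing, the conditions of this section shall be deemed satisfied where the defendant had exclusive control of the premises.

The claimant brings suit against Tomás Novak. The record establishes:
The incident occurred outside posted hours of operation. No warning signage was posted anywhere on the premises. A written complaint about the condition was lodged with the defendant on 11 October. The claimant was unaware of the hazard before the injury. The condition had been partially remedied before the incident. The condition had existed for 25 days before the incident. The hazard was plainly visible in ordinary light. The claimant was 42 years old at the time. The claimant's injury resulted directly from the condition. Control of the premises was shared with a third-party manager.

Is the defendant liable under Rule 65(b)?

(a) condition ≥14 days old — met.
(b) no remedial action — fails.
(1) = T AND F = false.
(2) not (proximate cause) — fails.
(a) no assumed risk — satisfied.
(b) no signage posted — satisfied.
(i) not (complaint lodged) — not satisfied.
(A) not open/obvious — fails.
(B) not (during posted hours) — met.
So (ii) is not satisfied (F AND T).
So (c) is not satisfied (F OR F).
(3): T AND T AND F → false.
So Overall is not satisfied (F OR F OR F).
Exception (exclusive control) — not satisfied.
Result: main false OR exception false → false.

No — not liable.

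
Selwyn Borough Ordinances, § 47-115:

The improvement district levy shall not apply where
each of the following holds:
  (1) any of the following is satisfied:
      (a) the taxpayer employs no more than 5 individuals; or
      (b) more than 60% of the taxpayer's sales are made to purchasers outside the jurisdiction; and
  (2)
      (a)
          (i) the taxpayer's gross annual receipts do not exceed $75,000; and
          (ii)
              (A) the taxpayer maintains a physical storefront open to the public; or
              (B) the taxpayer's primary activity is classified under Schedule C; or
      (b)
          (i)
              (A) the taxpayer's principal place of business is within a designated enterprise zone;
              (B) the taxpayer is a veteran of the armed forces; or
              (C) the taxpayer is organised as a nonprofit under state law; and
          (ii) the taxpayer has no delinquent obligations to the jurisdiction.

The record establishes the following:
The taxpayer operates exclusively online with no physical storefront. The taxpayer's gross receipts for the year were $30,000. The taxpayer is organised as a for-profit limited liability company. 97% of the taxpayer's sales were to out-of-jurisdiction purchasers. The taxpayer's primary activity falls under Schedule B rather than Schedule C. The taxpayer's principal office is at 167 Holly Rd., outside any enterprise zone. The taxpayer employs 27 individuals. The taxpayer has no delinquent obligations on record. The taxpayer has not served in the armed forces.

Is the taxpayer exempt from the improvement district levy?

(a) ≤ 5 employees — not met.
(b) >60% out-of-jur. sales — holds.
(1) = F OR T = true.
(i) receipts ≤ $75,000 — met.
(A) has storefront — fails.
(B) Schedule C activity — not met.
(ii) = F OR F = false.
So (a) is not satisfied (T AND F).
(A) in enterprise zone — not met.
(B) veteran — not met.
(C) nonprofit — fails.
So (i) is not satisfied (F OR F OR F).
(ii) no delinquency — satisfied.
So (b) is not satisfied (F AND T).
(2) = F OR F = false.
So Overall is not satisfied (T AND F).

No — not exempt.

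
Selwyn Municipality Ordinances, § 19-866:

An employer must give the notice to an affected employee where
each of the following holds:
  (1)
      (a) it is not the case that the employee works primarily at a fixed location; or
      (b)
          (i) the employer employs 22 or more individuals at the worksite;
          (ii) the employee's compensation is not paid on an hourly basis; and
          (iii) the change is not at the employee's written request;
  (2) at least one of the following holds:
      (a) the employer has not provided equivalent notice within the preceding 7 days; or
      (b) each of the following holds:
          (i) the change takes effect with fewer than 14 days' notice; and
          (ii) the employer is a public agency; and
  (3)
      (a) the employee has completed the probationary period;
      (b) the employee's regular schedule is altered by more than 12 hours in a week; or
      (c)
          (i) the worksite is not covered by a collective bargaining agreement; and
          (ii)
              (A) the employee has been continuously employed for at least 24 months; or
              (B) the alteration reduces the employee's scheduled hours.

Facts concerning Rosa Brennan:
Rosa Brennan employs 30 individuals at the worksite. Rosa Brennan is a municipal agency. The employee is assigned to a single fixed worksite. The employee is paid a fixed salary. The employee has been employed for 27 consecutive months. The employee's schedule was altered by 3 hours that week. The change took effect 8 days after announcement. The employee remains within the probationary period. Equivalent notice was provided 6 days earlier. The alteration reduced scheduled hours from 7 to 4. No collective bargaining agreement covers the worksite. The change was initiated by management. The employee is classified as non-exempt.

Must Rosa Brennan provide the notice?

(a) not (fixed location) — not met.
(i) ≥ 22 at site — holds.
(ii) not (hourly-paid) — holds.
(iii) not employee-requested — satisfied.
(b): T AND T AND T → true.
(1) = F OR T = true.
(a) no recent notice — not met.
(i) < 14 days' notice — satisfied.
(ii) public agency — satisfied.
(b): T AND T → true.
(2): F OR T → true.
(a) past probation — fails.
(b) schedule shift > 12h — fails.
(i) no CBA — holds.
(A) tenure ≥ 24 mo. — satisfied.
(B) hours reduced — satisfied.
(ii): T OR T → true.
(c) = T AND T = true.
(3): F OR F OR T → true.
Overall: T AND T AND T → true.

Yes — required.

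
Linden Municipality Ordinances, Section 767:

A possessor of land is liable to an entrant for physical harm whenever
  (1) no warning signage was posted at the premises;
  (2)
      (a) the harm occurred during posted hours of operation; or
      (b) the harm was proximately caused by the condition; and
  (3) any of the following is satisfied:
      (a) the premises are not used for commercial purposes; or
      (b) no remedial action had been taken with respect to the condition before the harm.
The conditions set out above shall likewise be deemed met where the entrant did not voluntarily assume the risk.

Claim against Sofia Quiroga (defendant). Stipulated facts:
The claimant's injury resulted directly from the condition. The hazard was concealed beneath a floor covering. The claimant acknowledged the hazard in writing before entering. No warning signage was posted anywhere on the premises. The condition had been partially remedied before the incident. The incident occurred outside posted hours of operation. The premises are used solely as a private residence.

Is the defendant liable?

(1) no signage posted — holds.
(a) during posted hours — not met.
(b) proximate cause — holds.
So (2) is satisfied (F OR T).
(a) not (commercial use) — holds.
(b) no remedial action — not met.
(3): T OR F → true.
Overall = T AND T AND T = true.
Exception (no assumed risk) — not satisfied.
Result: main true OR exception false → true.

Yes — liable.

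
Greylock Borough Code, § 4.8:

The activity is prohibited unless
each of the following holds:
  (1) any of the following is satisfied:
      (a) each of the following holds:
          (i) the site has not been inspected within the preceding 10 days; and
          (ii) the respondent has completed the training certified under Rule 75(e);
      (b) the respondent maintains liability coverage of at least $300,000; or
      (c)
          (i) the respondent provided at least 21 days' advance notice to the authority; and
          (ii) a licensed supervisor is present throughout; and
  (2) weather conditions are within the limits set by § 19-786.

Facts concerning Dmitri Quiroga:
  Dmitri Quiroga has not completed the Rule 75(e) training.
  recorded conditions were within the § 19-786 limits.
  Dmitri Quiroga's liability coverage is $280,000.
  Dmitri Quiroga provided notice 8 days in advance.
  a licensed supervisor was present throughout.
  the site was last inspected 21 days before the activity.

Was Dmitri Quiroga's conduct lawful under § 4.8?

(i) not (site inspected) — holds.
(ii) training certified — not satisfied.
So (a) is not satisfied (T AND F).
(b) coverage ≥ $300,000 — fails.
(i) ≥21 days' notice — fails.
(ii) supervisor present — met.
(c) = F AND T = false.
So (1) is not satisfied (F OR F OR F).
(2) weather ok — satisfied.
So Overall is not satisfied (F AND T).

No — unlawful.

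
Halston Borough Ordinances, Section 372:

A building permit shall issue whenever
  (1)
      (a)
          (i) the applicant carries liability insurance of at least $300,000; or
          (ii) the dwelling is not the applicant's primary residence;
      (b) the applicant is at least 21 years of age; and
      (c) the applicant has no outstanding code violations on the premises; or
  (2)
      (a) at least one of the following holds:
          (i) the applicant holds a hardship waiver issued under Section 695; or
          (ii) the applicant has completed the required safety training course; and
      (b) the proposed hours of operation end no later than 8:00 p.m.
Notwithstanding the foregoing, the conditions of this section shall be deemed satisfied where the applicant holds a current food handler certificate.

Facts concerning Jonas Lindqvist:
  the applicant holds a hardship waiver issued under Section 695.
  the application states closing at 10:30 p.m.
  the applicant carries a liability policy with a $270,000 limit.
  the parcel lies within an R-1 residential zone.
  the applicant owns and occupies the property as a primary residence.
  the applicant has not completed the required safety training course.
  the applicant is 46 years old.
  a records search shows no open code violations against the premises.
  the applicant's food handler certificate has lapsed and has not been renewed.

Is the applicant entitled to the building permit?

No — denied.

(i) insurance ≥ $300,000 — not met.
(ii) not (primary residence) — not satisfied.
So (a) is not satisfied (F OR F).
(b) age ≥ 21 — satisfied.
(c) no code violations — met.
(1): F AND T AND T → false.
(i) hardship waiver — met.
(ii) safety training — not met.
(a) = T OR F = true.
(b) closes by 8 p.m. — not met.
(2) = T AND F = false.
So Overall is not satisfied (F OR F).
Exception (food handler cert.) — not satisfied.
Result: main false OR exception false → false.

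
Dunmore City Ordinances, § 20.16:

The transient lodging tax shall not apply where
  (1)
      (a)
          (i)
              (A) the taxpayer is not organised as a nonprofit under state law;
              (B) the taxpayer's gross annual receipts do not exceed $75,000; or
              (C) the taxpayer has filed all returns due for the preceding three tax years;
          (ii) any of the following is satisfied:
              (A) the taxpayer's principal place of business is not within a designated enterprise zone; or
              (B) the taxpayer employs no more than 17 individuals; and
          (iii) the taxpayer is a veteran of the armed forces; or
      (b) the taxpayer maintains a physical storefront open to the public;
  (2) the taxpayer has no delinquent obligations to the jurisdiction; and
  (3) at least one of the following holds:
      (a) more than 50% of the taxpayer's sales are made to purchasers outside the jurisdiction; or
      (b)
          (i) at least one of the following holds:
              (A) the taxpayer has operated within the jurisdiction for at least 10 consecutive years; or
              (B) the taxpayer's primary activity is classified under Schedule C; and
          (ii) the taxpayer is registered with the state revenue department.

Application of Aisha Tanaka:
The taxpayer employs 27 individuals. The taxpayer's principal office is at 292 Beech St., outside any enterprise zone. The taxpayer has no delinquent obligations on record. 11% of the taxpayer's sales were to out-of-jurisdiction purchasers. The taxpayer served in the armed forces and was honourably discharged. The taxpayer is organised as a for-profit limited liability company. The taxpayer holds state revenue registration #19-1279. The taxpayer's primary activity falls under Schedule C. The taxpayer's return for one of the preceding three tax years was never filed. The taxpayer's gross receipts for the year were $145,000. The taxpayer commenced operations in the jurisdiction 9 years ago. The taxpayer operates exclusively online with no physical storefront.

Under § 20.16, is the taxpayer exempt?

Yes — exempt.

(A) not (nonprofit) — met.
(B) receipts ≤ $75,000 — not met.
(C) returns current — fails.
(i): T OR F OR F → true.
(A) not (in enterprise zone) — holds.
(B) ≤ 17 employees — not satisfied.
(ii): T OR F → true.
(iii) veteran — met.
(a): T AND T AND T → true.
(b) has storefront — not satisfied.
(1): T OR F → true.
(2) no delinquency — met.
(a) >50% out-of-jur. sales — not satisfied.
(A) ≥ 10 yrs in jurisdiction — fails.
(B) Schedule C activity — holds.
So (i) is satisfied (F OR T).
(ii) state-registered — holds.
(b): T AND T → true.
(3): F OR T → true.
Overall = T AND T AND T = true.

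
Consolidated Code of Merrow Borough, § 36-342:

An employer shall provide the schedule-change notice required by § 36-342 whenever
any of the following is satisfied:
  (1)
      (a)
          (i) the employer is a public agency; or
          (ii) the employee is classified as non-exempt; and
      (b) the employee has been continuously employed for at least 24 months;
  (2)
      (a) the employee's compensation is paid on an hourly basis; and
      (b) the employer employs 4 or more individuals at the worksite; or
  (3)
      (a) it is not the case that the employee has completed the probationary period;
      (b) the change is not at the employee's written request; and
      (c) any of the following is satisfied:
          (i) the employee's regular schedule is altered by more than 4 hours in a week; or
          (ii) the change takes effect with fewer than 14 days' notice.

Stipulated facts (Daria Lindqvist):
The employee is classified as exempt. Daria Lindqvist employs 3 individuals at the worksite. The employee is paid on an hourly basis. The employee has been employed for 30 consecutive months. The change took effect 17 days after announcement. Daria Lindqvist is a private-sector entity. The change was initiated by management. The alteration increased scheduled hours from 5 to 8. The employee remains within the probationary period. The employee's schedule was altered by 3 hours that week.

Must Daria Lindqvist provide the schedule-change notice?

(i) public agency — not satisfied.
(ii) non-exempt — not satisfied.
(a): F OR F → false.
(b) tenure ≥ 24 mo. — satisfied.
So (1) is not satisfied (F AND T).
(a) hourly-paid — satisfied.
(b) ≥ 4 at site — fails.
(2) = T AND F = false.
(a) not (past probation) — satisfied.
(b) not employee-requested — met.
(i) schedule shift > 4h — fails.
(ii) < 14 days' notice — fails.
(c): F OR F → false.
(3): T AND T AND F → false.
Overall: F OR F OR F → false.

No — not required.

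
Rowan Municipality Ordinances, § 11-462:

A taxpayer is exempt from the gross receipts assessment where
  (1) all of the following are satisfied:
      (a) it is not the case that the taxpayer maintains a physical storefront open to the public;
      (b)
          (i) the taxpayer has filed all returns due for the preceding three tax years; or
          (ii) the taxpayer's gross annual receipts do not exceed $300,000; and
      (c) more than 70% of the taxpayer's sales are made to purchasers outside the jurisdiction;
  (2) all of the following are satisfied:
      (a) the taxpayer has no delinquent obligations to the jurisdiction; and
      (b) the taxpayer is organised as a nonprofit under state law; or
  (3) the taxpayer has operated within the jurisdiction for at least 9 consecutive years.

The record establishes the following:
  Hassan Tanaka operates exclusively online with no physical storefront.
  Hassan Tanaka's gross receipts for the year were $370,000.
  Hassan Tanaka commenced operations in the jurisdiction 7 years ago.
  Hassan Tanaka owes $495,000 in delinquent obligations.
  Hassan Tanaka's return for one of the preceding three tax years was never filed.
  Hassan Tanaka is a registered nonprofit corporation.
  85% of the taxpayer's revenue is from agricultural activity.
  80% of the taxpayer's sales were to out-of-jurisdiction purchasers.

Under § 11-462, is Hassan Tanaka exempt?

No — not exempt.

(a) not (has storefront) — met.
(i) returns current — fails.
(ii) receipts ≤ $300,000 — not satisfied.
(b): F OR F → false.
(c) >70% out-of-jur. sales — holds.
(1): T AND F AND T → false.
(a) no delinquency — not met.
(b) nonprofit — satisfied.
(2): F AND T → false.
(3) ≥ 9 yrs in jurisdiction — fails.
Overall: F OR F OR F → false.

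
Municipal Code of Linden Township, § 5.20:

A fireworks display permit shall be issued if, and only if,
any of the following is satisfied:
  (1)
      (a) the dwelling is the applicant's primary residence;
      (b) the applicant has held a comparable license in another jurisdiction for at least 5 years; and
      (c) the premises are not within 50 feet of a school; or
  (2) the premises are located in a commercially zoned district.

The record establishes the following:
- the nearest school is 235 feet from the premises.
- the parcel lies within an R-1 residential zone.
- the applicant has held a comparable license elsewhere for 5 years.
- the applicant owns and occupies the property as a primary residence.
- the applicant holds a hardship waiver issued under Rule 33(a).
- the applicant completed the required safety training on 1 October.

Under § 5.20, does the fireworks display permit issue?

Yes — granted.

(a) primary residence — met.
(b) prior license ≥ 5 yr — holds.
(c) ≥50 ft from school — holds.
(1) = T AND T AND T = true.
(2) commercially zoned — not met.
Overall = T OR F = true.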